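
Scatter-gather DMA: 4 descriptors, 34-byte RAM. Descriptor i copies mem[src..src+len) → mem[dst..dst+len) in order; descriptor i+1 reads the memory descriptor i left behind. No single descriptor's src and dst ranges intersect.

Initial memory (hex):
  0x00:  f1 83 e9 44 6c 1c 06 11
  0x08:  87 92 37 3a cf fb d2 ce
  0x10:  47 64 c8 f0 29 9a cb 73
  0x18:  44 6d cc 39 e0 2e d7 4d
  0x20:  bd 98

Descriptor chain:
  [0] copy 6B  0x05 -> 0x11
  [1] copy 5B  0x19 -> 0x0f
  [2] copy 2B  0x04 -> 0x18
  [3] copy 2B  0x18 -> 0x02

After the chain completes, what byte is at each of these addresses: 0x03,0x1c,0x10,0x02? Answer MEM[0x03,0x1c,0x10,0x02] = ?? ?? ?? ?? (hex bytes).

[0] 0x05->0x11 len=6 : 1c 06 11 87 92 37
[1] 0x19->0x0f len=5 : 6d cc 39 e0 2e
[2] 0x04->0x18 len=2 : 6c 1c
[3] 0x18->0x02 len=2 : 6c 1c
query mem[0x03]=0x1c, mem[0x1c]=0xe0, mem[0x10]=0xcc, mem[0x02]=0x6c

MEM[0x03,0x1c,0x10,0x02] = 1c e0 cc 6c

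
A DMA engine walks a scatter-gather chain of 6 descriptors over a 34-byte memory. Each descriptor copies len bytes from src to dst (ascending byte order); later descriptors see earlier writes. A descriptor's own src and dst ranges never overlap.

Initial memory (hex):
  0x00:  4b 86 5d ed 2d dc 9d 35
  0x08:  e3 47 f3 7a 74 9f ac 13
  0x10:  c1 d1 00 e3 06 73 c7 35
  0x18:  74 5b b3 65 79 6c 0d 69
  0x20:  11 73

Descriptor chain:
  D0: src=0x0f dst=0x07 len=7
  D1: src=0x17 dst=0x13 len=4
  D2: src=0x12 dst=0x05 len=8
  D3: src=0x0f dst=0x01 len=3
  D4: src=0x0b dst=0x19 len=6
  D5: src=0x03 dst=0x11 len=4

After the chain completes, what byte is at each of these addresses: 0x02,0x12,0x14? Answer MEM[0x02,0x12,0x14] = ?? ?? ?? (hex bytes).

MEM[0x02,0x12,0x14] = c1 2d 35

#0 dst[0x07+7] := {0x13,0xc1,0xd1,0x00,0xe3,0x06,0x73}
#1 dst[0x13+4] := {0x35,0x74,0x5b,0xb3}
#2 dst[0x05+8] := {0x00,0x35,0x74,0x5b,0xb3,0x35,0x74,0x5b}
#3 dst[0x01+3] := {0x13,0xc1,0xd1}
#4 dst[0x19+6] := {0x74,0x5b,0x73,0xac,0x13,0xc1}
#5 dst[0x11+4] := {0xd1,0x2d,0x00,0x35}
query mem[0x02]=0xc1, mem[0x12]=0x2d, mem[0x14]=0x35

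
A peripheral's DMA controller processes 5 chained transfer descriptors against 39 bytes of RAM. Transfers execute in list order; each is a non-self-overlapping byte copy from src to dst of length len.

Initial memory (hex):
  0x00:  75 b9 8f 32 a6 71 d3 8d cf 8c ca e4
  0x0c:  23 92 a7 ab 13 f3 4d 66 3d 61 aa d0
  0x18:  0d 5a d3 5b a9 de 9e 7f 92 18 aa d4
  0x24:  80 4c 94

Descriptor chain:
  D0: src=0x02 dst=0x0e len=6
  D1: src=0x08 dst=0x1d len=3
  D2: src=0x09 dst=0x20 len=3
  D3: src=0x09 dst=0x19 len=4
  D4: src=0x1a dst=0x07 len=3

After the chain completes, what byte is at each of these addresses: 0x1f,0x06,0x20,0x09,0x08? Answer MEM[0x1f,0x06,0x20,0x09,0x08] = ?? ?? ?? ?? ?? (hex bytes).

#0 dst[0x0e+6] := {0x8f,0x32,0xa6,0x71,0xd3,0x8d}
#1 dst[0x1d+3] := {0xcf,0x8c,0xca}
#2 dst[0x20+3] := {0x8c,0xca,0xe4}
#3 dst[0x19+4] := {0x8c,0xca,0xe4,0x23}
#4 dst[0x07+3] := {0xca,0xe4,0x23}
query mem[0x1f]=0xca, mem[0x06]=0xd3, mem[0x20]=0x8c, mem[0x09]=0x23, mem[0x08]=0xe4

MEM[0x1f,0x06,0x20,0x09,0x08] = ca d3 8c 23 e4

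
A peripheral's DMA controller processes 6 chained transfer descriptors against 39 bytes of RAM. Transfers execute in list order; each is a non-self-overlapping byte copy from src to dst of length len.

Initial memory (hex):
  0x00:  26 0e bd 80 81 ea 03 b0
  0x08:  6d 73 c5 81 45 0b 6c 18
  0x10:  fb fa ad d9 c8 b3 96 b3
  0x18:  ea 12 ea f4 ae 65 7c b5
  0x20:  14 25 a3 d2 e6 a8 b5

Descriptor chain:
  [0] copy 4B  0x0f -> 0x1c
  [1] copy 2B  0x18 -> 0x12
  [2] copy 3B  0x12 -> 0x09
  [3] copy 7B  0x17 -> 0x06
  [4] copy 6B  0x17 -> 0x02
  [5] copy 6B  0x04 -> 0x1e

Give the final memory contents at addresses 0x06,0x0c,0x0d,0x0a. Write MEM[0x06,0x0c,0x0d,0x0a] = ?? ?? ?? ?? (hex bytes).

MEM[0x06,0x0c,0x0d,0x0a] = f4 fb 0b f4

[0] 0x0f->0x1c len=4 : 18 fb fa ad
[1] 0x18->0x12 len=2 : ea 12
[2] 0x12->0x09 len=3 : ea 12 c8
[3] 0x17->0x06 len=7 : b3 ea 12 ea f4 18 fb
[4] 0x17->0x02 len=6 : b3 ea 12 ea f4 18
[5] 0x04->0x1e len=6 : 12 ea f4 18 12 ea
query mem[0x06]=0xf4, mem[0x0c]=0xfb, mem[0x0d]=0x0b, mem[0x0a]=0xf4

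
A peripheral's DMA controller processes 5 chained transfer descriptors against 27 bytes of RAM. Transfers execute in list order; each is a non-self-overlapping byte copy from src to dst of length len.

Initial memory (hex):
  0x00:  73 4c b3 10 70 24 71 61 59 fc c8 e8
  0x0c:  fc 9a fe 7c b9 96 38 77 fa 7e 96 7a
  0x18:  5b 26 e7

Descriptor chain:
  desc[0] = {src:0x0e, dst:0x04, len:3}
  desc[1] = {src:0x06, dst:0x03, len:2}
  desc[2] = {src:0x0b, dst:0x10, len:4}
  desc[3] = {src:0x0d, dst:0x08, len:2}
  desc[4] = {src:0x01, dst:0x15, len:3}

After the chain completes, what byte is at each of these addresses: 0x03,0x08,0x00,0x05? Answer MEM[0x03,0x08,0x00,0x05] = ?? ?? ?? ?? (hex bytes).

  after D0: wrote 3B at 0x04 = fe7cb9
  after D1: wrote 2B at 0x03 = b961
  after D2: wrote 4B at 0x10 = e8fc9afe
  after D3: wrote 2B at 0x08 = 9afe
  after D4: wrote 3B at 0x15 = 4cb3b9
query mem[0x03]=0xb9, mem[0x08]=0x9a, mem[0x00]=0x73, mem[0x05]=0x7c

MEM[0x03,0x08,0x00,0x05] = b9 9a 73 7c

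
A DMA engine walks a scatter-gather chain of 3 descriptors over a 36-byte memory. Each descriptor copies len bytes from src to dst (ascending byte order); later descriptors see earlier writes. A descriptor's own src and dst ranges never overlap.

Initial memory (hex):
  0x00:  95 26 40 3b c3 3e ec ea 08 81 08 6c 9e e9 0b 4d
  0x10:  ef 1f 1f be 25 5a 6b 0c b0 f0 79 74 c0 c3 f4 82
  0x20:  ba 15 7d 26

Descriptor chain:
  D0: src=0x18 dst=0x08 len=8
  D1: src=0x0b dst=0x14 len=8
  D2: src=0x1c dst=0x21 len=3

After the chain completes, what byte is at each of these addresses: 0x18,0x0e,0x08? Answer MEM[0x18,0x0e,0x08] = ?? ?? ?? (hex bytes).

MEM[0x18,0x0e,0x08] = 82 f4 b0

D0: mem[0x08..0x0f] <- [b0 f0 79 74 c0 c3 f4 82]
D1: mem[0x14..0x1b] <- [74 c0 c3 f4 82 ef 1f 1f]
D2: mem[0x21..0x23] <- [c0 c3 f4]
query mem[0x18]=0x82, mem[0x0e]=0xf4, mem[0x08]=0xb0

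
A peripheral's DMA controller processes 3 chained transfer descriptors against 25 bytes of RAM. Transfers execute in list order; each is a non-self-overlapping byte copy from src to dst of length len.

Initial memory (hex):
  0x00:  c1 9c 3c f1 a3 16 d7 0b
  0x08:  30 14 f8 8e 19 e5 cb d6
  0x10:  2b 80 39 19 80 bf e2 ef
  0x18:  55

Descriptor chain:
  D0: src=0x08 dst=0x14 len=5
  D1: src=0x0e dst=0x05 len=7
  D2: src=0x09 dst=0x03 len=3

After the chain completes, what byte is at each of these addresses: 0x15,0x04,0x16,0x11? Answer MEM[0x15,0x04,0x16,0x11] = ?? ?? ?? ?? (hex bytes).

MEM[0x15,0x04,0x16,0x11] = 14 19 f8 80

  after D0: wrote 5B at 0x14 = 3014f88e19
  after D1: wrote 7B at 0x05 = cbd62b80391930
  after D2: wrote 3B at 0x03 = 391930
query mem[0x15]=0x14, mem[0x04]=0x19, mem[0x16]=0xf8, mem[0x11]=0x80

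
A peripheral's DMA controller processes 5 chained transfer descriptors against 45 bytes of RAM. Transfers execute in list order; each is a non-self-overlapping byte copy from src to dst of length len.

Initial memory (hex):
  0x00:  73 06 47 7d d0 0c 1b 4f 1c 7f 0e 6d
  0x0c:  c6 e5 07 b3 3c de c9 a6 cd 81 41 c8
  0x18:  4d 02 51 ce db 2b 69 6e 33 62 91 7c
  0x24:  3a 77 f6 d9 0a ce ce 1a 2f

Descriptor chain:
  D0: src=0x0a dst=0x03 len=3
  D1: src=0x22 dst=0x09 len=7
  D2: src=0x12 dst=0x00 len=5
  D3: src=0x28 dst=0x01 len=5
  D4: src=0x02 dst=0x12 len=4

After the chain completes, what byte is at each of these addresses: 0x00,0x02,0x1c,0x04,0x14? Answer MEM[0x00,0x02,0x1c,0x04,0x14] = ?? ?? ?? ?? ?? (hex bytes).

#0 dst[0x03+3] := {0x0e,0x6d,0xc6}
#1 dst[0x09+7] := {0x91,0x7c,0x3a,0x77,0xf6,0xd9,0x0a}
#2 dst[0x00+5] := {0xc9,0xa6,0xcd,0x81,0x41}
#3 dst[0x01+5] := {0x0a,0xce,0xce,0x1a,0x2f}
#4 dst[0x12+4] := {0xce,0xce,0x1a,0x2f}
query mem[0x00]=0xc9, mem[0x02]=0xce, mem[0x1c]=0xdb, mem[0x04]=0x1a, mem[0x14]=0x1a

MEM[0x00,0x02,0x1c,0x04,0x14] = c9 ce db 1a 1a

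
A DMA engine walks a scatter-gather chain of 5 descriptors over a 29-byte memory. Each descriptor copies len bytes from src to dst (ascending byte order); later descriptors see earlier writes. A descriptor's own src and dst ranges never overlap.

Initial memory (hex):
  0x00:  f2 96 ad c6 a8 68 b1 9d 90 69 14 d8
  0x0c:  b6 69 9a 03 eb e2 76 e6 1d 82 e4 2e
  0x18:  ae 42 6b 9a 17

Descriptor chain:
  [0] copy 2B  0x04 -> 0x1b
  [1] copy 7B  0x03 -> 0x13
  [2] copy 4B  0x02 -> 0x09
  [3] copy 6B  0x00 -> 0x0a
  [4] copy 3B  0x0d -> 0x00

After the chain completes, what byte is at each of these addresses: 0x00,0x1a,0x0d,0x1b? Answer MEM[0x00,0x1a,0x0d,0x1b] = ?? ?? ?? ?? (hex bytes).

[0] 0x04->0x1b len=2 : a8 68
[1] 0x03->0x13 len=7 : c6 a8 68 b1 9d 90 69
[2] 0x02->0x09 len=4 : ad c6 a8 68
[3] 0x00->0x0a len=6 : f2 96 ad c6 a8 68
[4] 0x0d->0x00 len=3 : c6 a8 68
query mem[0x00]=0xc6, mem[0x1a]=0x6b, mem[0x0d]=0xc6, mem[0x1b]=0xa8

MEM[0x00,0x1a,0x0d,0x1b] = c6 6b c6 a8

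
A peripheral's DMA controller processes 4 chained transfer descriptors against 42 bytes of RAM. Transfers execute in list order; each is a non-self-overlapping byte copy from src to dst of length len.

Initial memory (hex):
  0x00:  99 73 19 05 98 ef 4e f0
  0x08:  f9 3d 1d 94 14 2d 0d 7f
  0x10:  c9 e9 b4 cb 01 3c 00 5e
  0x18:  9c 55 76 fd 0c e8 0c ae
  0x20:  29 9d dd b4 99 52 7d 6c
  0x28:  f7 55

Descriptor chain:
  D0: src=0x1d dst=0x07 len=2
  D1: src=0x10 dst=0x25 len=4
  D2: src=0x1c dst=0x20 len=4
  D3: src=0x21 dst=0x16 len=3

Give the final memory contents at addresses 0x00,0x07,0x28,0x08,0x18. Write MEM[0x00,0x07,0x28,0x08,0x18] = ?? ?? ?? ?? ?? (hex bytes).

MEM[0x00,0x07,0x28,0x08,0x18] = 99 e8 cb 0c ae

#0 dst[0x07+2] := {0xe8,0x0c}
#1 dst[0x25+4] := {0xc9,0xe9,0xb4,0xcb}
#2 dst[0x20+4] := {0x0c,0xe8,0x0c,0xae}
#3 dst[0x16+3] := {0xe8,0x0c,0xae}
query mem[0x00]=0x99, mem[0x07]=0xe8, mem[0x28]=0xcb, mem[0x08]=0x0c, mem[0x18]=0xae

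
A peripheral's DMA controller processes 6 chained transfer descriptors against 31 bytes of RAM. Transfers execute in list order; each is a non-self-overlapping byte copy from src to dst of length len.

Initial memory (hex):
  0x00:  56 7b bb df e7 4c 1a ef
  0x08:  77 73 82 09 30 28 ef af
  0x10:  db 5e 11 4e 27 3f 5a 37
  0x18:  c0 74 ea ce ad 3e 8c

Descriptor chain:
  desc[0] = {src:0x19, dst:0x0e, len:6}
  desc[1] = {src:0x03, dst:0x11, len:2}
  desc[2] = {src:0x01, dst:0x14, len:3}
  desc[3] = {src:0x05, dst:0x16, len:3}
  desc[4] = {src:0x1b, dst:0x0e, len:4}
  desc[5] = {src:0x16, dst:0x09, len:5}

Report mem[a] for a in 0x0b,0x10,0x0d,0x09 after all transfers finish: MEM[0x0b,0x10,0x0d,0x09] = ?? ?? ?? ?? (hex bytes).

[0] 0x19->0x0e len=6 : 74 ea ce ad 3e 8c
[1] 0x03->0x11 len=2 : df e7
[2] 0x01->0x14 len=3 : 7b bb df
[3] 0x05->0x16 len=3 : 4c 1a ef
[4] 0x1b->0x0e len=4 : ce ad 3e 8c
[5] 0x16->0x09 len=5 : 4c 1a ef 74 ea
query mem[0x0b]=0xef, mem[0x10]=0x3e, mem[0x0d]=0xea, mem[0x09]=0x4c

MEM[0x0b,0x10,0x0d,0x09] = ef 3e ea 4c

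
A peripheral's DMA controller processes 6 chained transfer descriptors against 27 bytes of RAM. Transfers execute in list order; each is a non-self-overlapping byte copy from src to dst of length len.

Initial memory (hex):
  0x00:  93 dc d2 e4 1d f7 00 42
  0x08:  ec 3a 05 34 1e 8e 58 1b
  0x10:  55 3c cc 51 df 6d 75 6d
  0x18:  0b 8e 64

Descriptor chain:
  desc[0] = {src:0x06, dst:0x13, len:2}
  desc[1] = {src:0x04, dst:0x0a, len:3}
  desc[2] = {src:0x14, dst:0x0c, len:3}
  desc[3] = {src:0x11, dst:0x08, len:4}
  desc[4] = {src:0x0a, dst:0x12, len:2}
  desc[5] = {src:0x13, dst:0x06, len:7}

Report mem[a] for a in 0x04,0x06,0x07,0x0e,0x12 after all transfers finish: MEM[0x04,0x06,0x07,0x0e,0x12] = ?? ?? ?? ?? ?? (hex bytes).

MEM[0x04,0x06,0x07,0x0e,0x12] = 1d 42 42 75 00

#0 dst[0x13+2] := {0x00,0x42}
#1 dst[0x0a+3] := {0x1d,0xf7,0x00}
#2 dst[0x0c+3] := {0x42,0x6d,0x75}
#3 dst[0x08+4] := {0x3c,0xcc,0x00,0x42}
#4 dst[0x12+2] := {0x00,0x42}
#5 dst[0x06+7] := {0x42,0x42,0x6d,0x75,0x6d,0x0b,0x8e}
query mem[0x04]=0x1d, mem[0x06]=0x42, mem[0x07]=0x42, mem[0x0e]=0x75, mem[0x12]=0x00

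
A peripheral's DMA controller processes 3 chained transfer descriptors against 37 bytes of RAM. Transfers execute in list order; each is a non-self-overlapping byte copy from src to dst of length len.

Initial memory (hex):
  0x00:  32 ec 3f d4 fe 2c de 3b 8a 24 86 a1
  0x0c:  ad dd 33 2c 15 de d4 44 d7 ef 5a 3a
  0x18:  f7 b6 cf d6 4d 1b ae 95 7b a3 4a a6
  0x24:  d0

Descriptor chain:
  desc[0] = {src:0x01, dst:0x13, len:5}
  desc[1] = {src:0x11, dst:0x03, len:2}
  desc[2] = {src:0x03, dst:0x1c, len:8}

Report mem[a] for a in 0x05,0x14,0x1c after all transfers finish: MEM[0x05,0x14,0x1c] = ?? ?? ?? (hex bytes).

  after D0: wrote 5B at 0x13 = ec3fd4fe2c
  after D1: wrote 2B at 0x03 = ded4
  after D2: wrote 8B at 0x1c = ded42cde3b8a2486
query mem[0x05]=0x2c, mem[0x14]=0x3f, mem[0x1c]=0xde

MEM[0x05,0x14,0x1c] = 2c 3f de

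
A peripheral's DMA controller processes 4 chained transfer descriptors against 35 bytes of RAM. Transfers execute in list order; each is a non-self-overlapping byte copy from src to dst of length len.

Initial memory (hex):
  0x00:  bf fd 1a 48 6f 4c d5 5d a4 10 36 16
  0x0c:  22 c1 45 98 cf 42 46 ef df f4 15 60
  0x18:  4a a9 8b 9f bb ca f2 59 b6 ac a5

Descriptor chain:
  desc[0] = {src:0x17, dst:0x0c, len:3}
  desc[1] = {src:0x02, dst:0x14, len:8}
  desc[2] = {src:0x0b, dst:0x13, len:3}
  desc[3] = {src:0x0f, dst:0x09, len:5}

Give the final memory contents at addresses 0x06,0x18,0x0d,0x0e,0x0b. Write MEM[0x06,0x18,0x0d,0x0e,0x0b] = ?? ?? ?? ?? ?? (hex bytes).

MEM[0x06,0x18,0x0d,0x0e,0x0b] = d5 d5 16 a9 42

D0: mem[0x0c..0x0e] <- [60 4a a9]
D1: mem[0x14..0x1b] <- [1a 48 6f 4c d5 5d a4 10]
D2: mem[0x13..0x15] <- [16 60 4a]
D3: mem[0x09..0x0d] <- [98 cf 42 46 16]
query mem[0x06]=0xd5, mem[0x18]=0xd5, mem[0x0d]=0x16, mem[0x0e]=0xa9, mem[0x0b]=0x42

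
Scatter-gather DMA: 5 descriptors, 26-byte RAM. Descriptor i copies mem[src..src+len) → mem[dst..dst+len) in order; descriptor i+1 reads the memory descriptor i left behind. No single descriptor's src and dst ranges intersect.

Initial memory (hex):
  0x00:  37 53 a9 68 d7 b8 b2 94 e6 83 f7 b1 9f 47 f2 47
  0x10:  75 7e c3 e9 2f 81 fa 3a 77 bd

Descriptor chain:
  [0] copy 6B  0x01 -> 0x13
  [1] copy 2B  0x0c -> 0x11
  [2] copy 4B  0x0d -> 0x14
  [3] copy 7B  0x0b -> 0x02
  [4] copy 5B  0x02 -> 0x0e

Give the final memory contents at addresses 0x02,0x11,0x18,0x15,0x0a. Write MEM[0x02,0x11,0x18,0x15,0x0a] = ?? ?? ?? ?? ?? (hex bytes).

  after D0: wrote 6B at 0x13 = 53a968d7b8b2
  after D1: wrote 2B at 0x11 = 9f47
  after D2: wrote 4B at 0x14 = 47f24775
  after D3: wrote 7B at 0x02 = b19f47f247759f
  after D4: wrote 5B at 0x0e = b19f47f247
query mem[0x02]=0xb1, mem[0x11]=0xf2, mem[0x18]=0xb2, mem[0x15]=0xf2, mem[0x0a]=0xf7

MEM[0x02,0x11,0x18,0x15,0x0a] = b1 f2 b2 f2 f7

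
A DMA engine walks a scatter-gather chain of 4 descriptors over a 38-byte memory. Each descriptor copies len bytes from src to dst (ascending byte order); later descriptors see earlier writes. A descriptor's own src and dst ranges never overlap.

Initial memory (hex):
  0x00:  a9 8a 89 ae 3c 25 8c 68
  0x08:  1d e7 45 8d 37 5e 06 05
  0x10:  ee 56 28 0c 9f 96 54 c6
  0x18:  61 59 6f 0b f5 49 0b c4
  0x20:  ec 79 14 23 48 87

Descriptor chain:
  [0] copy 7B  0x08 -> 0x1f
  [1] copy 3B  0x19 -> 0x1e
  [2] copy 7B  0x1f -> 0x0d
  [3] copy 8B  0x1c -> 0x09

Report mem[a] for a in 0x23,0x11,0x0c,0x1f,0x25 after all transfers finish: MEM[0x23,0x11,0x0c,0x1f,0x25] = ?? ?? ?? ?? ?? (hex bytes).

MEM[0x23,0x11,0x0c,0x1f,0x25] = 37 37 6f 6f 06

D0: mem[0x1f..0x25] <- [1d e7 45 8d 37 5e 06]
D1: mem[0x1e..0x20] <- [59 6f 0b]
D2: mem[0x0d..0x13] <- [6f 0b 45 8d 37 5e 06]
D3: mem[0x09..0x10] <- [f5 49 59 6f 0b 45 8d 37]
query mem[0x23]=0x37, mem[0x11]=0x37, mem[0x0c]=0x6f, mem[0x1f]=0x6f, mem[0x25]=0x06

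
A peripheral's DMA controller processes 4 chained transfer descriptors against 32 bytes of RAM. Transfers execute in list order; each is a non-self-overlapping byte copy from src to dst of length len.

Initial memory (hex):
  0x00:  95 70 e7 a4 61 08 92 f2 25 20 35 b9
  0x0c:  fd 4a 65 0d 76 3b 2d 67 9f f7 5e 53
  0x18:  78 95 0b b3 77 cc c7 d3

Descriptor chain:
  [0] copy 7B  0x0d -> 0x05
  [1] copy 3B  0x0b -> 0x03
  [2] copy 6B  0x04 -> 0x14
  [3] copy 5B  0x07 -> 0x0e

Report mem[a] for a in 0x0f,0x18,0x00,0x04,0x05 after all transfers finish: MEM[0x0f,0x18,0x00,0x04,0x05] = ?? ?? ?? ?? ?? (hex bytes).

MEM[0x0f,0x18,0x00,0x04,0x05] = 76 76 95 fd 4a

  after D0: wrote 7B at 0x05 = 4a650d763b2d67
  after D1: wrote 3B at 0x03 = 67fd4a
  after D2: wrote 6B at 0x14 = fd4a650d763b
  after D3: wrote 5B at 0x0e = 0d763b2d67
query mem[0x0f]=0x76, mem[0x18]=0x76, mem[0x00]=0x95, mem[0x04]=0xfd, mem[0x05]=0x4a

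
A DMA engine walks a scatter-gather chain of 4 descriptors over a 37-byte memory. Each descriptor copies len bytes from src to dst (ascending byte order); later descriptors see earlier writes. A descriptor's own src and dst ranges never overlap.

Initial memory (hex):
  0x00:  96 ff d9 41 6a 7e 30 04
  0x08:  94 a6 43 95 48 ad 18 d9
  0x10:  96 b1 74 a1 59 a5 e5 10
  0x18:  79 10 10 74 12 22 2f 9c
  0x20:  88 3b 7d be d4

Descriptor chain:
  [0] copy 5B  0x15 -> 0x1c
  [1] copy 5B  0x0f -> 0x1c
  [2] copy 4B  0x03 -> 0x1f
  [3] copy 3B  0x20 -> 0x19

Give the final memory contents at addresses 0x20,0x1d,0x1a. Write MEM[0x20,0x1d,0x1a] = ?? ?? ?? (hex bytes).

[0] 0x15->0x1c len=5 : a5 e5 10 79 10
[1] 0x0f->0x1c len=5 : d9 96 b1 74 a1
[2] 0x03->0x1f len=4 : 41 6a 7e 30
[3] 0x20->0x19 len=3 : 6a 7e 30
query mem[0x20]=0x6a, mem[0x1d]=0x96, mem[0x1a]=0x7e

MEM[0x20,0x1d,0x1a] = 6a 96 7e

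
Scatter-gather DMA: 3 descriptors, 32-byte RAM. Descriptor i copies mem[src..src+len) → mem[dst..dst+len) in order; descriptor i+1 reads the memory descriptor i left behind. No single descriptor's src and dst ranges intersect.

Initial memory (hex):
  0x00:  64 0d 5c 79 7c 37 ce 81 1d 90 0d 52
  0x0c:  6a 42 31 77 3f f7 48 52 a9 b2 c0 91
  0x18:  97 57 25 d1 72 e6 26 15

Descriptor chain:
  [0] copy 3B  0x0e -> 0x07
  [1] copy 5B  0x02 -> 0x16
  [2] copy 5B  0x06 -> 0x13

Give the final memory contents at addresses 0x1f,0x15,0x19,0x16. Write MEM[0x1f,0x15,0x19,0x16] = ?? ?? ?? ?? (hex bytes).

D0: mem[0x07..0x09] <- [31 77 3f]
D1: mem[0x16..0x1a] <- [5c 79 7c 37 ce]
D2: mem[0x13..0x17] <- [ce 31 77 3f 0d]
query mem[0x1f]=0x15, mem[0x15]=0x77, mem[0x19]=0x37, mem[0x16]=0x3f

MEM[0x1f,0x15,0x19,0x16] = 15 77 37 3f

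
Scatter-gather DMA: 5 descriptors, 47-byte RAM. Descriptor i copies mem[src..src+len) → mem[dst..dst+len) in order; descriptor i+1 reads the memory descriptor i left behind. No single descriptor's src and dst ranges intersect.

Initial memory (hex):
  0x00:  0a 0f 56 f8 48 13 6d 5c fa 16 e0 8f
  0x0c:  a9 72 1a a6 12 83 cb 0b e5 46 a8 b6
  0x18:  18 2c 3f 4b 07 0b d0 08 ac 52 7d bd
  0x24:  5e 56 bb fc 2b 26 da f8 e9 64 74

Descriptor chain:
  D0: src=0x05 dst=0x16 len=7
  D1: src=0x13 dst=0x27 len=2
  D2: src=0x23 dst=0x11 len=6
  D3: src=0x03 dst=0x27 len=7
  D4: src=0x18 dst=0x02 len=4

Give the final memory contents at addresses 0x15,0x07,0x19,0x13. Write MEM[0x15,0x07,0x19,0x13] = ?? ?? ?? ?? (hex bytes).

MEM[0x15,0x07,0x19,0x13] = 0b 5c fa 56

#0 dst[0x16+7] := {0x13,0x6d,0x5c,0xfa,0x16,0xe0,0x8f}
#1 dst[0x27+2] := {0x0b,0xe5}
#2 dst[0x11+6] := {0xbd,0x5e,0x56,0xbb,0x0b,0xe5}
#3 dst[0x27+7] := {0xf8,0x48,0x13,0x6d,0x5c,0xfa,0x16}
#4 dst[0x02+4] := {0x5c,0xfa,0x16,0xe0}
query mem[0x15]=0x0b, mem[0x07]=0x5c, mem[0x19]=0xfa, mem[0x13]=0x56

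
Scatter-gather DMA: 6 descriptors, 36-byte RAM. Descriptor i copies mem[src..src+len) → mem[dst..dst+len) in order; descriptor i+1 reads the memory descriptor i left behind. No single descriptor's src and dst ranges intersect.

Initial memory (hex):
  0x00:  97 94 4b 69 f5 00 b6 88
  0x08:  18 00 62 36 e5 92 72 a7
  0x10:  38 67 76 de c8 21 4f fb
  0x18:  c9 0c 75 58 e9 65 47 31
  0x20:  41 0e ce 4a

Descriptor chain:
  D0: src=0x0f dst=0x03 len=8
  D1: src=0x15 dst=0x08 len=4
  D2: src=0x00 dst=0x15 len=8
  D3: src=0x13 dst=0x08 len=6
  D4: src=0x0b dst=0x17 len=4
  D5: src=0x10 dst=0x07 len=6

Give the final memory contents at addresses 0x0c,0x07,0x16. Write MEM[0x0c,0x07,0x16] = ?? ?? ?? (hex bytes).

D0: mem[0x03..0x0a] <- [a7 38 67 76 de c8 21 4f]
D1: mem[0x08..0x0b] <- [21 4f fb c9]
D2: mem[0x15..0x1c] <- [97 94 4b a7 38 67 76 de]
D3: mem[0x08..0x0d] <- [de c8 97 94 4b a7]
D4: mem[0x17..0x1a] <- [94 4b a7 72]
D5: mem[0x07..0x0c] <- [38 67 76 de c8 97]
query mem[0x0c]=0x97, mem[0x07]=0x38, mem[0x16]=0x94

MEM[0x0c,0x07,0x16] = 97 38 94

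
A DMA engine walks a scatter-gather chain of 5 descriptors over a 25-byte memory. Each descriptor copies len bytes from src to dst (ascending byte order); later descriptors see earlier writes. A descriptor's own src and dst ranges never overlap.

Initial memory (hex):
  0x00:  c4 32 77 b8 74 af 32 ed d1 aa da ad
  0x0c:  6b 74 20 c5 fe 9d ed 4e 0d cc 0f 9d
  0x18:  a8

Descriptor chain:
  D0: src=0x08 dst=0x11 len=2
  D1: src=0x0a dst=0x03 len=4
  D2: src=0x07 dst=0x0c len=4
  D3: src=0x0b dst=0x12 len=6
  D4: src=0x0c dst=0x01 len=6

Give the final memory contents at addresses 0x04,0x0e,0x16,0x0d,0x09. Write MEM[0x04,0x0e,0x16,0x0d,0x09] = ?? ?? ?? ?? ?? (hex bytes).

MEM[0x04,0x0e,0x16,0x0d,0x09] = da aa da d1 aa

  after D0: wrote 2B at 0x11 = d1aa
  after D1: wrote 4B at 0x03 = daad6b74
  after D2: wrote 4B at 0x0c = edd1aada
  after D3: wrote 6B at 0x12 = adedd1aadafe
  after D4: wrote 6B at 0x01 = edd1aadafed1
query mem[0x04]=0xda, mem[0x0e]=0xaa, mem[0x16]=0xda, mem[0x0d]=0xd1, mem[0x09]=0xaa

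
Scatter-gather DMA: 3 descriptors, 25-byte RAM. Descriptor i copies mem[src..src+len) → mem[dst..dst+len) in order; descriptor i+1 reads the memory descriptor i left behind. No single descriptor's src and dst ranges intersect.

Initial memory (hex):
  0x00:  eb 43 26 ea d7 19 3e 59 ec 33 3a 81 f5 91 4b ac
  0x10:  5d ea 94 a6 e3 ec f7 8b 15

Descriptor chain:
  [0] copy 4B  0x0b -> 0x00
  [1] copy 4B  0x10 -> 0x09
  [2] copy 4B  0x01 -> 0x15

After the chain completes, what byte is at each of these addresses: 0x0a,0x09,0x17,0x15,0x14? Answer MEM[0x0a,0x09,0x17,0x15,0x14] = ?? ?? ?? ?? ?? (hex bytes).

MEM[0x0a,0x09,0x17,0x15,0x14] = ea 5d 4b f5 e3

  after D0: wrote 4B at 0x00 = 81f5914b
  after D1: wrote 4B at 0x09 = 5dea94a6
  after D2: wrote 4B at 0x15 = f5914bd7
query mem[0x0a]=0xea, mem[0x09]=0x5d, mem[0x17]=0x4b, mem[0x15]=0xf5, mem[0x14]=0xe3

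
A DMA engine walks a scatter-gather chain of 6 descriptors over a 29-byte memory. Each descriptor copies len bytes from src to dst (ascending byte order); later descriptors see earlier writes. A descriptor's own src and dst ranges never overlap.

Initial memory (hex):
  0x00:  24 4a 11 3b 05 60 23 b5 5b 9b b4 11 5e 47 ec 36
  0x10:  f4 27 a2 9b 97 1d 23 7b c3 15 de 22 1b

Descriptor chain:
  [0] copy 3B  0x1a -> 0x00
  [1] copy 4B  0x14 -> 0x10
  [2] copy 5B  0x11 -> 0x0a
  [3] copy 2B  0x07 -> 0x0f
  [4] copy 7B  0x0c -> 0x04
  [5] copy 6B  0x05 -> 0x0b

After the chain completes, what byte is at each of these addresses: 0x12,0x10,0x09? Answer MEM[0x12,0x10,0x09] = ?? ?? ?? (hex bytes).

MEM[0x12,0x10,0x09] = 23 23 1d

D0: mem[0x00..0x02] <- [de 22 1b]
D1: mem[0x10..0x13] <- [97 1d 23 7b]
D2: mem[0x0a..0x0e] <- [1d 23 7b 97 1d]
D3: mem[0x0f..0x10] <- [b5 5b]
D4: mem[0x04..0x0a] <- [7b 97 1d b5 5b 1d 23]
D5: mem[0x0b..0x10] <- [97 1d b5 5b 1d 23]
query mem[0x12]=0x23, mem[0x10]=0x23, mem[0x09]=0x1d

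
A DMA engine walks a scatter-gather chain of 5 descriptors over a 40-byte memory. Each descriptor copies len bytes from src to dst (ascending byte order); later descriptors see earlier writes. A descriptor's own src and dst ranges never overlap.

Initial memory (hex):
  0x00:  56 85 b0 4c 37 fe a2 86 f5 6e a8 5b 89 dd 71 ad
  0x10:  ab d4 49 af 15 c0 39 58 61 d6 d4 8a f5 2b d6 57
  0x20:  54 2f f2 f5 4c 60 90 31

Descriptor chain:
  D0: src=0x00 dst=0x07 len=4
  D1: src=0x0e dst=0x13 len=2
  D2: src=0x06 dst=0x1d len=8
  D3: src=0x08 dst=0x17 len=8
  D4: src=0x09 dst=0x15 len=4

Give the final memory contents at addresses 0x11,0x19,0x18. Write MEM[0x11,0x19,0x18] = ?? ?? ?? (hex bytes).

[0] 0x00->0x07 len=4 : 56 85 b0 4c
[1] 0x0e->0x13 len=2 : 71 ad
[2] 0x06->0x1d len=8 : a2 56 85 b0 4c 5b 89 dd
[3] 0x08->0x17 len=8 : 85 b0 4c 5b 89 dd 71 ad
[4] 0x09->0x15 len=4 : b0 4c 5b 89
query mem[0x11]=0xd4, mem[0x19]=0x4c, mem[0x18]=0x89

MEM[0x11,0x19,0x18] = d4 4c 89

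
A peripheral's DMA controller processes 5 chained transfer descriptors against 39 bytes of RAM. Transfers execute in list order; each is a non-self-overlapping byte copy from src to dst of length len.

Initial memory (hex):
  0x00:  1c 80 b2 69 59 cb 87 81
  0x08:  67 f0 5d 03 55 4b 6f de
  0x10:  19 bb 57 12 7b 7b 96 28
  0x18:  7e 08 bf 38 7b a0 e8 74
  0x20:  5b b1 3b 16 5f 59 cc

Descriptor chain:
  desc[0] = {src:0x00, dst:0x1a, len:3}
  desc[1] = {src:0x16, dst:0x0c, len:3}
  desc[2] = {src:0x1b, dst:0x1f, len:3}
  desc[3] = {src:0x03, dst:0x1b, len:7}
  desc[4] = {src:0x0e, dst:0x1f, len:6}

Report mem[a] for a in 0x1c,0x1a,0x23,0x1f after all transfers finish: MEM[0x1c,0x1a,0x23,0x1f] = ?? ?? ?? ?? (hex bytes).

  after D0: wrote 3B at 0x1a = 1c80b2
  after D1: wrote 3B at 0x0c = 96287e
  after D2: wrote 3B at 0x1f = 80b2a0
  after D3: wrote 7B at 0x1b = 6959cb878167f0
  after D4: wrote 6B at 0x1f = 7ede19bb5712
query mem[0x1c]=0x59, mem[0x1a]=0x1c, mem[0x23]=0x57, mem[0x1f]=0x7e

MEM[0x1c,0x1a,0x23,0x1f] = 59 1c 57 7e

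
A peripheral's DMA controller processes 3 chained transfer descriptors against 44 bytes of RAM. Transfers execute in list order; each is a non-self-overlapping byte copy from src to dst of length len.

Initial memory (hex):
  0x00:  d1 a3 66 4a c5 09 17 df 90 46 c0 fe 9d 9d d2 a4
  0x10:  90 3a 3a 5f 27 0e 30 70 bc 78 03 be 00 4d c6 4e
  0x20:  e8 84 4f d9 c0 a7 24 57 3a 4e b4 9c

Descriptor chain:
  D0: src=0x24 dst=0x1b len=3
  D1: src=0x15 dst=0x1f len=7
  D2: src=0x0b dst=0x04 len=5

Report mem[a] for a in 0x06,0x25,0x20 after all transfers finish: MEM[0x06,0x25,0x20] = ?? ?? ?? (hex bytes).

MEM[0x06,0x25,0x20] = 9d c0 30

#0 dst[0x1b+3] := {0xc0,0xa7,0x24}
#1 dst[0x1f+7] := {0x0e,0x30,0x70,0xbc,0x78,0x03,0xc0}
#2 dst[0x04+5] := {0xfe,0x9d,0x9d,0xd2,0xa4}
query mem[0x06]=0x9d, mem[0x25]=0xc0, mem[0x20]=0x30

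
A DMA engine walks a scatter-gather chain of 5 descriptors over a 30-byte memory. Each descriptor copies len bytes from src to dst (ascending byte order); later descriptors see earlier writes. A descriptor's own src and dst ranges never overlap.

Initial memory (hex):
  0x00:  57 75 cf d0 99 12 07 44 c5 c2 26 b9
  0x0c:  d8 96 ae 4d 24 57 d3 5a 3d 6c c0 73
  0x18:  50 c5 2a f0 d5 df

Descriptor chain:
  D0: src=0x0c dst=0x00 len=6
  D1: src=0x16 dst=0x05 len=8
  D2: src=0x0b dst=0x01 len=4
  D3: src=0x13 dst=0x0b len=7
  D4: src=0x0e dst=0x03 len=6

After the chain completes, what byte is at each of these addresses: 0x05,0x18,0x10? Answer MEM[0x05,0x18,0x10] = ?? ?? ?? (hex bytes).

  after D0: wrote 6B at 0x00 = d896ae4d2457
  after D1: wrote 8B at 0x05 = c07350c52af0d5df
  after D2: wrote 4B at 0x01 = d5df96ae
  after D3: wrote 7B at 0x0b = 5a3d6cc07350c5
  after D4: wrote 6B at 0x03 = c07350c5d35a
query mem[0x05]=0x50, mem[0x18]=0x50, mem[0x10]=0x50

MEM[0x05,0x18,0x10] = 50 50 50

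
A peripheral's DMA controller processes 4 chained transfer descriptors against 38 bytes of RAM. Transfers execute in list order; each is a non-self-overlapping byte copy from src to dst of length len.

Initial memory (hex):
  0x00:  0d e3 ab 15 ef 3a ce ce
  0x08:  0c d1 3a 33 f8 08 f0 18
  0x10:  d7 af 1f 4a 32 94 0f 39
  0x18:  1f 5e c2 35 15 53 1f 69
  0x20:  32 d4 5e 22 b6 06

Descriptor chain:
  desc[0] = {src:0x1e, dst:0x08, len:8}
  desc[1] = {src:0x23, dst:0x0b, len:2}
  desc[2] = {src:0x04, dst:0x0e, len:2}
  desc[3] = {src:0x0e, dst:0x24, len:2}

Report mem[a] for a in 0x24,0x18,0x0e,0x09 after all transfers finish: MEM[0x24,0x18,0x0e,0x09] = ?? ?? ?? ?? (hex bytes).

[0] 0x1e->0x08 len=8 : 1f 69 32 d4 5e 22 b6 06
[1] 0x23->0x0b len=2 : 22 b6
[2] 0x04->0x0e len=2 : ef 3a
[3] 0x0e->0x24 len=2 : ef 3a
query mem[0x24]=0xef, mem[0x18]=0x1f, mem[0x0e]=0xef, mem[0x09]=0x69

MEM[0x24,0x18,0x0e,0x09] = ef 1f ef 69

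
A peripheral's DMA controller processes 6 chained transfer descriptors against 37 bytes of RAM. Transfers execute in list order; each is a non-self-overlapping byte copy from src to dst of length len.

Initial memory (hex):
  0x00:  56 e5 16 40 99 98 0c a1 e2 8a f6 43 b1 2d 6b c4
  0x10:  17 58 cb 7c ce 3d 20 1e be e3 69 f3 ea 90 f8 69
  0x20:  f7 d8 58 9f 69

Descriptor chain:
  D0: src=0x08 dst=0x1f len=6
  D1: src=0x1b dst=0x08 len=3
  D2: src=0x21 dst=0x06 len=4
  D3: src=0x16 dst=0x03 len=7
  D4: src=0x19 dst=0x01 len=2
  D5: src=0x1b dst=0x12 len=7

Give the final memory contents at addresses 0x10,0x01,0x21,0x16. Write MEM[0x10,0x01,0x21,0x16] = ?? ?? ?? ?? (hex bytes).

MEM[0x10,0x01,0x21,0x16] = 17 e3 f6 e2

[0] 0x08->0x1f len=6 : e2 8a f6 43 b1 2d
[1] 0x1b->0x08 len=3 : f3 ea 90
[2] 0x21->0x06 len=4 : f6 43 b1 2d
[3] 0x16->0x03 len=7 : 20 1e be e3 69 f3 ea
[4] 0x19->0x01 len=2 : e3 69
[5] 0x1b->0x12 len=7 : f3 ea 90 f8 e2 8a f6
query mem[0x10]=0x17, mem[0x01]=0xe3, mem[0x21]=0xf6, mem[0x16]=0xe2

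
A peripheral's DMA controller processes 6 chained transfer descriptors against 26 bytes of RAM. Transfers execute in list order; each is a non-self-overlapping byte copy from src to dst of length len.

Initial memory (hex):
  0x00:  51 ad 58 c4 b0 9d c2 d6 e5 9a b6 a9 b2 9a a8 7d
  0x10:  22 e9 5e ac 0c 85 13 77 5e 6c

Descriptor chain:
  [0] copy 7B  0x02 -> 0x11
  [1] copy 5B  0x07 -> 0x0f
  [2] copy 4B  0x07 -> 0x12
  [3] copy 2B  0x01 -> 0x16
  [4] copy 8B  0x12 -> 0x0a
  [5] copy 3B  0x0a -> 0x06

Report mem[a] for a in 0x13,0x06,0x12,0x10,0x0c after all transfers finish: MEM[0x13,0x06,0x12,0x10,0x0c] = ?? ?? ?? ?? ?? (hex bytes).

  after D0: wrote 7B at 0x11 = 58c4b09dc2d6e5
  after D1: wrote 5B at 0x0f = d6e59ab6a9
  after D2: wrote 4B at 0x12 = d6e59ab6
  after D3: wrote 2B at 0x16 = ad58
  after D4: wrote 8B at 0x0a = d6e59ab6ad585e6c
  after D5: wrote 3B at 0x06 = d6e59a
query mem[0x13]=0xe5, mem[0x06]=0xd6, mem[0x12]=0xd6, mem[0x10]=0x5e, mem[0x0c]=0x9a

MEM[0x13,0x06,0x12,0x10,0x0c] = e5 d6 d6 5e 9a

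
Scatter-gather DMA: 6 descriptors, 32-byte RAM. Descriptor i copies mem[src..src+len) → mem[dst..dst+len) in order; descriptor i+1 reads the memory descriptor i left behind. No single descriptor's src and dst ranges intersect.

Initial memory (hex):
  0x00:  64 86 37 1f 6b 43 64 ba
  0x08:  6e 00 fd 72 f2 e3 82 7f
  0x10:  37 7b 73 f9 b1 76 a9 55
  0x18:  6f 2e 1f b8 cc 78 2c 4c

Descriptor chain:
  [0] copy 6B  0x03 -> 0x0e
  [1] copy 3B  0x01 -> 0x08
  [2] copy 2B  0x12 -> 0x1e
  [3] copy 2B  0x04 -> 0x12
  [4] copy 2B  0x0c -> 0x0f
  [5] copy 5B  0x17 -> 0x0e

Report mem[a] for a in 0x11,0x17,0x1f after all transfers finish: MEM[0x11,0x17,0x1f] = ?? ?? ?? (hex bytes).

D0: mem[0x0e..0x13] <- [1f 6b 43 64 ba 6e]
D1: mem[0x08..0x0a] <- [86 37 1f]
D2: mem[0x1e..0x1f] <- [ba 6e]
D3: mem[0x12..0x13] <- [6b 43]
D4: mem[0x0f..0x10] <- [f2 e3]
D5: mem[0x0e..0x12] <- [55 6f 2e 1f b8]
query mem[0x11]=0x1f, mem[0x17]=0x55, mem[0x1f]=0x6e

MEM[0x11,0x17,0x1f] = 1f 55 6e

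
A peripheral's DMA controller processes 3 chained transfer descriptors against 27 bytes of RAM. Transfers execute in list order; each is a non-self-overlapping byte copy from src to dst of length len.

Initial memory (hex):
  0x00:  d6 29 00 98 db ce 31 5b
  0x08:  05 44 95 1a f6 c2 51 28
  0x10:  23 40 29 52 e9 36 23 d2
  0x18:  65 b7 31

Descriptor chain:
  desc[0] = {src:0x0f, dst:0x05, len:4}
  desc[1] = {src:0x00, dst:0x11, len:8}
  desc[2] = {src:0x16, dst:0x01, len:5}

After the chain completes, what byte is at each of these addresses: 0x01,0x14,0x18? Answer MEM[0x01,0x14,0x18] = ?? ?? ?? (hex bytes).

  after D0: wrote 4B at 0x05 = 28234029
  after D1: wrote 8B at 0x11 = d6290098db282340
  after D2: wrote 5B at 0x01 = 282340b731
query mem[0x01]=0x28, mem[0x14]=0x98, mem[0x18]=0x40

MEM[0x01,0x14,0x18] = 28 98 40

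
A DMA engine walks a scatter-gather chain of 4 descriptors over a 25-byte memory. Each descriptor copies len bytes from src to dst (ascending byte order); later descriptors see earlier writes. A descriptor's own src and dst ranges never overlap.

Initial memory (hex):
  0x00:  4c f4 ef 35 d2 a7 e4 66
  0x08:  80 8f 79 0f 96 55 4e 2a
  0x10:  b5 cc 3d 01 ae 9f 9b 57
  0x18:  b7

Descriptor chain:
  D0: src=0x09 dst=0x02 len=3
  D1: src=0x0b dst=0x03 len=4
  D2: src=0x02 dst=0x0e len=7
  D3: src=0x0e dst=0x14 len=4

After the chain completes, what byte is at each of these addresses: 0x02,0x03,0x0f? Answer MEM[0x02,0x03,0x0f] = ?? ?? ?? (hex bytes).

MEM[0x02,0x03,0x0f] = 8f 0f 0f

  after D0: wrote 3B at 0x02 = 8f790f
  after D1: wrote 4B at 0x03 = 0f96554e
  after D2: wrote 7B at 0x0e = 8f0f96554e6680
  after D3: wrote 4B at 0x14 = 8f0f9655
query mem[0x02]=0x8f, mem[0x03]=0x0f, mem[0x0f]=0x0f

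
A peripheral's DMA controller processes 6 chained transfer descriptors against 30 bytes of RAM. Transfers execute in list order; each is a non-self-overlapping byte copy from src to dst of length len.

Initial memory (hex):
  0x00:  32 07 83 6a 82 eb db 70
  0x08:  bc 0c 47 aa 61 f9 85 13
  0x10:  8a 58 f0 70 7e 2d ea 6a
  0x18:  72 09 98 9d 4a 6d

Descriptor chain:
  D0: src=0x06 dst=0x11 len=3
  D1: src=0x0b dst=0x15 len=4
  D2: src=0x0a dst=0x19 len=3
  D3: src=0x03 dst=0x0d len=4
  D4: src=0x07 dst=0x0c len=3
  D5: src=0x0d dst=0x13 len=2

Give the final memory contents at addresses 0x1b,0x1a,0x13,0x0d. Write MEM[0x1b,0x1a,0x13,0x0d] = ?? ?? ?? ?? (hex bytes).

  after D0: wrote 3B at 0x11 = db70bc
  after D1: wrote 4B at 0x15 = aa61f985
  after D2: wrote 3B at 0x19 = 47aa61
  after D3: wrote 4B at 0x0d = 6a82ebdb
  after D4: wrote 3B at 0x0c = 70bc0c
  after D5: wrote 2B at 0x13 = bc0c
query mem[0x1b]=0x61, mem[0x1a]=0xaa, mem[0x13]=0xbc, mem[0x0d]=0xbc

MEM[0x1b,0x1a,0x13,0x0d] = 61 aa bc bc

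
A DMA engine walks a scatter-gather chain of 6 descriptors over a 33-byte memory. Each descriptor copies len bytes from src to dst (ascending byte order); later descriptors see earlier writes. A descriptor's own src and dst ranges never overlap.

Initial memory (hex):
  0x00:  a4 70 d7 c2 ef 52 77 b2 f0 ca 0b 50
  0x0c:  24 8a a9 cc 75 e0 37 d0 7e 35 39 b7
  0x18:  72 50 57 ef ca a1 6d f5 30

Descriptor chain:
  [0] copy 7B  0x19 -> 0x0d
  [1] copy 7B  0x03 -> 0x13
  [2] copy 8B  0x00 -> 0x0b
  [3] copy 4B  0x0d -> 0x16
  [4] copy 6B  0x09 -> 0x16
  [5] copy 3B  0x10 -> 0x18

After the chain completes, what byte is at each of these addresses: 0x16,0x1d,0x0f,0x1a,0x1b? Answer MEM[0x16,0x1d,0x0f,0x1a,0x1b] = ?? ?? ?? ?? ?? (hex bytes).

#0 dst[0x0d+7] := {0x50,0x57,0xef,0xca,0xa1,0x6d,0xf5}
#1 dst[0x13+7] := {0xc2,0xef,0x52,0x77,0xb2,0xf0,0xca}
#2 dst[0x0b+8] := {0xa4,0x70,0xd7,0xc2,0xef,0x52,0x77,0xb2}
#3 dst[0x16+4] := {0xd7,0xc2,0xef,0x52}
#4 dst[0x16+6] := {0xca,0x0b,0xa4,0x70,0xd7,0xc2}
#5 dst[0x18+3] := {0x52,0x77,0xb2}
query mem[0x16]=0xca, mem[0x1d]=0xa1, mem[0x0f]=0xef, mem[0x1a]=0xb2, mem[0x1b]=0xc2

MEM[0x16,0x1d,0x0f,0x1a,0x1b] = ca a1 ef b2 c2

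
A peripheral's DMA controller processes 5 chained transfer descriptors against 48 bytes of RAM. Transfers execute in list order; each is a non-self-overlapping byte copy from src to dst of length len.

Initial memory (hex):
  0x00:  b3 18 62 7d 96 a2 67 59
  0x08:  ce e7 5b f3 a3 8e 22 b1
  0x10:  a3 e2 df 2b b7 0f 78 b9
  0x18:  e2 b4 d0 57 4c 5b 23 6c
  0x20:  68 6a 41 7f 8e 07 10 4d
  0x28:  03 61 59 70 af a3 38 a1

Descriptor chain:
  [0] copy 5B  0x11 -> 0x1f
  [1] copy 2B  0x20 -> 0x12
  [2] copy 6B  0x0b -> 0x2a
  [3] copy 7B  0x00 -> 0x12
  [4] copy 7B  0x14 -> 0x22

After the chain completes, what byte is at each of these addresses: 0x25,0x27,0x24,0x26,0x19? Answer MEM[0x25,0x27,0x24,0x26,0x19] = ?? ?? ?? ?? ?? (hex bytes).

MEM[0x25,0x27,0x24,0x26,0x19] = a2 b4 96 67 b4

D0: mem[0x1f..0x23] <- [e2 df 2b b7 0f]
D1: mem[0x12..0x13] <- [df 2b]
D2: mem[0x2a..0x2f] <- [f3 a3 8e 22 b1 a3]
D3: mem[0x12..0x18] <- [b3 18 62 7d 96 a2 67]
D4: mem[0x22..0x28] <- [62 7d 96 a2 67 b4 d0]
query mem[0x25]=0xa2, mem[0x27]=0xb4, mem[0x24]=0x96, mem[0x26]=0x67, mem[0x19]=0xb4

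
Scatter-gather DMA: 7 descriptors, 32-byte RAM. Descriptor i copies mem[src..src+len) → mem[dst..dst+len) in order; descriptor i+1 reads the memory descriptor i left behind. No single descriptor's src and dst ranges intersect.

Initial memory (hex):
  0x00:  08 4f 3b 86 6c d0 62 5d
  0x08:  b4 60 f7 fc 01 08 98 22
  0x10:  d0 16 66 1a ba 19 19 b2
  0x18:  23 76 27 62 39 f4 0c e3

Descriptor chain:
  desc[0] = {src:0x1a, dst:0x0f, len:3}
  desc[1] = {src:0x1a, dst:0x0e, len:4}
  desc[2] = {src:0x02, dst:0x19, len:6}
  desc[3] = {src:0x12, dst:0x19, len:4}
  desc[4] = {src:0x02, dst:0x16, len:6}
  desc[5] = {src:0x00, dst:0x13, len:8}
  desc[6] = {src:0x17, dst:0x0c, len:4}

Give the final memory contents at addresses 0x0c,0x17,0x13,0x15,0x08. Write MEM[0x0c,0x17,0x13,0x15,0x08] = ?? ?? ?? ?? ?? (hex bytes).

MEM[0x0c,0x17,0x13,0x15,0x08] = 6c 6c 08 3b b4

[0] 0x1a->0x0f len=3 : 27 62 39
[1] 0x1a->0x0e len=4 : 27 62 39 f4
[2] 0x02->0x19 len=6 : 3b 86 6c d0 62 5d
[3] 0x12->0x19 len=4 : 66 1a ba 19
[4] 0x02->0x16 len=6 : 3b 86 6c d0 62 5d
[5] 0x00->0x13 len=8 : 08 4f 3b 86 6c d0 62 5d
[6] 0x17->0x0c len=4 : 6c d0 62 5d
query mem[0x0c]=0x6c, mem[0x17]=0x6c, mem[0x13]=0x08, mem[0x15]=0x3b, mem[0x08]=0xb4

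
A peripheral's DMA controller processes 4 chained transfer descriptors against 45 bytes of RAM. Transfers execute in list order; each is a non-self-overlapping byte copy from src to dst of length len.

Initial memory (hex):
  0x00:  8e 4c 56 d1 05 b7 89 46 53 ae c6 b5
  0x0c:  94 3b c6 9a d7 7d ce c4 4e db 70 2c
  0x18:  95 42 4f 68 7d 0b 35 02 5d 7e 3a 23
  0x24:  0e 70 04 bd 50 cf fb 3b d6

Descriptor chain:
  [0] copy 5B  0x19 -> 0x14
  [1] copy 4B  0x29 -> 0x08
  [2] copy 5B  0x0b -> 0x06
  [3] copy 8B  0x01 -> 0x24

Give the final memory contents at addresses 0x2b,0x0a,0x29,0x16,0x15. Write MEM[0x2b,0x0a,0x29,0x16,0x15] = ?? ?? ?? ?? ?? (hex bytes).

MEM[0x2b,0x0a,0x29,0x16,0x15] = 3b 9a d6 68 4f

D0: mem[0x14..0x18] <- [42 4f 68 7d 0b]
D1: mem[0x08..0x0b] <- [cf fb 3b d6]
D2: mem[0x06..0x0a] <- [d6 94 3b c6 9a]
D3: mem[0x24..0x2b] <- [4c 56 d1 05 b7 d6 94 3b]
query mem[0x2b]=0x3b, mem[0x0a]=0x9a, mem[0x29]=0xd6, mem[0x16]=0x68, mem[0x15]=0x4f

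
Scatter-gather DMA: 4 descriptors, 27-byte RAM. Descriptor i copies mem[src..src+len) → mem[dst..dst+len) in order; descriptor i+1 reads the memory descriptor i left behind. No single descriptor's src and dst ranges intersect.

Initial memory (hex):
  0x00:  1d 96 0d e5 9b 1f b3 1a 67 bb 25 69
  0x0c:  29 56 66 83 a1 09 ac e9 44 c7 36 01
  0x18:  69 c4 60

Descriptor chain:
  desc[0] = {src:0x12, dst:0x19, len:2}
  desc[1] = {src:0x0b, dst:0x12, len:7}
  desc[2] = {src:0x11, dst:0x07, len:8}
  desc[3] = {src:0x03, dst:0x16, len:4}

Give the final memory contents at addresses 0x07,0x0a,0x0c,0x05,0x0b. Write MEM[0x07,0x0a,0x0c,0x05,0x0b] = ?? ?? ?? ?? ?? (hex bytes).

D0: mem[0x19..0x1a] <- [ac e9]
D1: mem[0x12..0x18] <- [69 29 56 66 83 a1 09]
D2: mem[0x07..0x0e] <- [09 69 29 56 66 83 a1 09]
D3: mem[0x16..0x19] <- [e5 9b 1f b3]
query mem[0x07]=0x09, mem[0x0a]=0x56, mem[0x0c]=0x83, mem[0x05]=0x1f, mem[0x0b]=0x66

MEM[0x07,0x0a,0x0c,0x05,0x0b] = 09 56 83 1f 66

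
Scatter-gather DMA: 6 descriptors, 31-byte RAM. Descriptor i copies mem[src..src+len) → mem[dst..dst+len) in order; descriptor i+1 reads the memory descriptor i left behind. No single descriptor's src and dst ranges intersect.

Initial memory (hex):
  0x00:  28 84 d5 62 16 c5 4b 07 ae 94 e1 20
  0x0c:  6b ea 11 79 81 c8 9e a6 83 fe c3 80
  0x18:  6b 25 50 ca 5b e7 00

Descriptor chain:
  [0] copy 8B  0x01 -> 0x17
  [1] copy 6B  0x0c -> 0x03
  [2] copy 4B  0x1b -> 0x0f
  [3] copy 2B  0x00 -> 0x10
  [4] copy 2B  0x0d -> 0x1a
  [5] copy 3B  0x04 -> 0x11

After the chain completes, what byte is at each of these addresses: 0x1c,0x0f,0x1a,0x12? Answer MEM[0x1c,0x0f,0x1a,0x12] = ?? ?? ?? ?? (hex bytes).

D0: mem[0x17..0x1e] <- [84 d5 62 16 c5 4b 07 ae]
D1: mem[0x03..0x08] <- [6b ea 11 79 81 c8]
D2: mem[0x0f..0x12] <- [c5 4b 07 ae]
D3: mem[0x10..0x11] <- [28 84]
D4: mem[0x1a..0x1b] <- [ea 11]
D5: mem[0x11..0x13] <- [ea 11 79]
query mem[0x1c]=0x4b, mem[0x0f]=0xc5, mem[0x1a]=0xea, mem[0x12]=0x11

MEM[0x1c,0x0f,0x1a,0x12] = 4b c5 ea 11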